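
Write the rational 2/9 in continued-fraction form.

Run the Euclidean algorithm on 2 and 9; the successive quotients are the partial quotients a_0, a_1, ... (each step inverts the fractional part left over by the previous one):
  2 = 0*9 + 2, so a_0 = 0.
  9 = 4*2 + 1, so a_1 = 4.
  2 = 2*1 + 0, so a_2 = 2.
The remainder reaches 0 after 3 divisions, so the expansion has 3 partial quotients, read off in order.

[0; 4, 2]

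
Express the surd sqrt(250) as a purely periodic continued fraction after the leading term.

Write x_i = (sqrt(250) + m_i)/d_i with (m_0, d_0) = (0, 1). a_0 = floor(sqrt(250)) = 15, since 15^2 = 225 <= 250 < 256 = 16^2.
Iterate m_{i+1} = d_i*a_i - m_i, d_{i+1} = (250 - m_{i+1}^2)/d_i, a_{i+1} = floor((a_0 + m_{i+1})/d_{i+1}):
  m_1 = 1*15 - 0 = 15, d_1 = (250 - 15^2)/1 = 25/1 = 25, a_1 = floor((15 + 15)/25) = 1.
  m_2 = 25*1 - 15 = 10, d_2 = (250 - 10^2)/25 = 150/25 = 6, a_2 = floor((15 + 10)/6) = 4.
  m_3 = 6*4 - 10 = 14, d_3 = (250 - 14^2)/6 = 54/6 = 9, a_3 = floor((15 + 14)/9) = 3.
  m_4 = 9*3 - 14 = 13, d_4 = (250 - 13^2)/9 = 81/9 = 9, a_4 = floor((15 + 13)/9) = 3.
  m_5 = 9*3 - 13 = 14, d_5 = (250 - 14^2)/9 = 54/9 = 6, a_5 = floor((15 + 14)/6) = 4.
  m_6 = 6*4 - 14 = 10, d_6 = (250 - 10^2)/6 = 150/6 = 25, a_6 = floor((15 + 10)/25) = 1.
  m_7 = 25*1 - 10 = 15, d_7 = (250 - 15^2)/25 = 25/25 = 1, a_7 = floor((15 + 15)/1) = 30.
  m_8 = 1*30 - 15 = 15, d_8 = (250 - 15^2)/1 = 25/1 = 25: (m_8, d_8) = (m_1, d_1) = (15, 25), so from here the quotients repeat a_1, ..., a_7; the period length is 7.
Hence the expansion of sqrt(250) is a_0 = 15 followed by the repeating block 1, 4, 3, 3, 4, 1, 30 (period 7).

[15; (1, 4, 3, 3, 4, 1, 30)]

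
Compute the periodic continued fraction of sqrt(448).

Write x_i = (sqrt(448) + m_i)/d_i with (m_0, d_0) = (0, 1). a_0 = floor(sqrt(448)) = 21, since 21^2 = 441 <= 448 < 484 = 22^2.
Iterate m_{i+1} = d_i*a_i - m_i, d_{i+1} = (448 - m_{i+1}^2)/d_i, a_{i+1} = floor((a_0 + m_{i+1})/d_{i+1}):
  m_1 = 1*21 - 0 = 21, d_1 = (448 - 21^2)/1 = 7/1 = 7, a_1 = floor((21 + 21)/7) = 6.
  m_2 = 7*6 - 21 = 21, d_2 = (448 - 21^2)/7 = 7/7 = 1, a_2 = floor((21 + 21)/1) = 42.
  m_3 = 1*42 - 21 = 21, d_3 = (448 - 21^2)/1 = 7/1 = 7: (m_3, d_3) = (m_1, d_1) = (21, 7), so from here the quotients repeat a_1, a_2; the period length is 2.
Hence the expansion of sqrt(448) is a_0 = 21 followed by the repeating block 6, 42 (period 2).

[21; (6, 42)]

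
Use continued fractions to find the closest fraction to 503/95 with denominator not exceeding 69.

323/61

Expand x = 503/95 as a continued fraction with the Euclidean algorithm:
  503 = 5*95 + 28, so a_0 = 5.
  95 = 3*28 + 11, so a_1 = 3.
  28 = 2*11 + 6, so a_2 = 2.
  11 = 1*6 + 5, so a_3 = 1.
  6 = 1*5 + 1, so a_4 = 1.
  5 = 5*1 + 0, so a_5 = 5.
so x = [5; 3, 2, 1, 1, 5].
Convergents (p_i = a_i*p_{i-1} + p_{i-2}, q_i = a_i*q_{i-1} + q_{i-2} with p_{-2}=0, p_{-1}=1, q_{-2}=1, q_{-1}=0), until the denominator exceeds 69:
  i=0: a_0=5, p_0 = 5*1 + 0 = 5, q_0 = 5*0 + 1 = 1.
  i=1: a_1=3, p_1 = 3*5 + 1 = 16, q_1 = 3*1 + 0 = 3.
  i=2: a_2=2, p_2 = 2*16 + 5 = 37, q_2 = 2*3 + 1 = 7.
  i=3: a_3=1, p_3 = 1*37 + 16 = 53, q_3 = 1*7 + 3 = 10.
  i=4: a_4=1, p_4 = 1*53 + 37 = 90, q_4 = 1*10 + 7 = 17.
  i=5: a_5=5, p_5 = 5*90 + 53 = 503, q_5 = 5*17 + 10 = 95.
q_5 = 95 > 69, so the last convergent with denominator <= 69 is p_4/q_4 = 90/17.
The closest fraction with denominator <= 69 is either p_4/q_4 or the intermediate fraction (k*p_4 + p_3)/(k*q_4 + q_3) with the largest k >= 1 whose denominator stays <= 69; these approach x as k grows, and every other convergent or intermediate fraction in range is farther away.
Largest k: floor((69 - q_3)/q_4) = floor((69 - 10)/17) = 3.
That gives (3*90 + 53)/(3*17 + 10) = 323/61.
Compare the errors: |x - 90/17| = |503*17 - 90*95|/(95*17) = 1/1615, and |x - 323/61| = |503*61 - 323*95|/(95*61) = 2/5795.
Cross-multiplying, 2*1615 = 3230 < 5795 = 1*5795, so 2/5795 is smaller: the intermediate fraction 323/61 is closer to x than 90/17.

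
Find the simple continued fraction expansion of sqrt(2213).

Write x_i = (sqrt(2213) + m_i)/d_i with (m_0, d_0) = (0, 1). a_0 = floor(sqrt(2213)) = 47, since 47^2 = 2209 <= 2213 < 2304 = 48^2.
Iterate m_{i+1} = d_i*a_i - m_i, d_{i+1} = (2213 - m_{i+1}^2)/d_i, a_{i+1} = floor((a_0 + m_{i+1})/d_{i+1}):
  m_1 = 1*47 - 0 = 47, d_1 = (2213 - 47^2)/1 = 4/1 = 4, a_1 = floor((47 + 47)/4) = 23.
  m_2 = 4*23 - 47 = 45, d_2 = (2213 - 45^2)/4 = 188/4 = 47, a_2 = floor((47 + 45)/47) = 1.
  m_3 = 47*1 - 45 = 2, d_3 = (2213 - 2^2)/47 = 2209/47 = 47, a_3 = floor((47 + 2)/47) = 1.
  m_4 = 47*1 - 2 = 45, d_4 = (2213 - 45^2)/47 = 188/47 = 4, a_4 = floor((47 + 45)/4) = 23.
  m_5 = 4*23 - 45 = 47, d_5 = (2213 - 47^2)/4 = 4/4 = 1, a_5 = floor((47 + 47)/1) = 94.
  m_6 = 1*94 - 47 = 47, d_6 = (2213 - 47^2)/1 = 4/1 = 4: (m_6, d_6) = (m_1, d_1) = (47, 4), so from here the quotients repeat a_1, ..., a_5; the period length is 5.
Hence the expansion of sqrt(2213) is a_0 = 47 followed by the repeating block 23, 1, 1, 23, 94 (period 5).

[47; (23, 1, 1, 23, 94)]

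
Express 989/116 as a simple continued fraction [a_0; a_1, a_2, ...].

[8; 1, 1, 9, 6]

Run the Euclidean algorithm on 989 and 116; the successive quotients are the partial quotients a_0, a_1, ... (each step inverts the fractional part left over by the previous one):
  989 = 8*116 + 61, so a_0 = 8.
  116 = 1*61 + 55, so a_1 = 1.
  61 = 1*55 + 6, so a_2 = 1.
  55 = 9*6 + 1, so a_3 = 9.
  6 = 6*1 + 0, so a_4 = 6.
The remainder reaches 0 after 5 divisions, so the expansion has 5 partial quotients, read off in order.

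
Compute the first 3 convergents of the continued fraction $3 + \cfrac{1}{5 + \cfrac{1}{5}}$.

3/1, 16/5, 83/26

Using the convergent recurrence p_i = a_i*p_{i-1} + p_{i-2}, q_i = a_i*q_{i-1} + q_{i-2} with p_{-2}=0, p_{-1}=1, q_{-2}=1, q_{-1}=0:
  i=0: a_0=3, p_0 = 3*1 + 0 = 3, q_0 = 3*0 + 1 = 1.
  i=1: a_1=5, p_1 = 5*3 + 1 = 16, q_1 = 5*1 + 0 = 5.
  i=2: a_2=5, p_2 = 5*16 + 3 = 83, q_2 = 5*5 + 1 = 26.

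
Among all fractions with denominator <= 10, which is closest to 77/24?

Expand x = 77/24 as a continued fraction with the Euclidean algorithm:
  77 = 3*24 + 5, so a_0 = 3.
  24 = 4*5 + 4, so a_1 = 4.
  5 = 1*4 + 1, so a_2 = 1.
  4 = 4*1 + 0, so a_3 = 4.
so x = [3; 4, 1, 4].
Convergents (p_i = a_i*p_{i-1} + p_{i-2}, q_i = a_i*q_{i-1} + q_{i-2} with p_{-2}=0, p_{-1}=1, q_{-2}=1, q_{-1}=0), until the denominator exceeds 10:
  i=0: a_0=3, p_0 = 3*1 + 0 = 3, q_0 = 3*0 + 1 = 1.
  i=1: a_1=4, p_1 = 4*3 + 1 = 13, q_1 = 4*1 + 0 = 4.
  i=2: a_2=1, p_2 = 1*13 + 3 = 16, q_2 = 1*4 + 1 = 5.
  i=3: a_3=4, p_3 = 4*16 + 13 = 77, q_3 = 4*5 + 4 = 24.
q_3 = 24 > 10, so the last convergent with denominator <= 10 is p_2/q_2 = 16/5.
The closest fraction with denominator <= 10 is either p_2/q_2 or the intermediate fraction (k*p_2 + p_1)/(k*q_2 + q_1) with the largest k >= 1 whose denominator stays <= 10; these approach x as k grows, and every other convergent or intermediate fraction in range is farther away.
Largest k: floor((10 - q_1)/q_2) = floor((10 - 4)/5) = 1.
That gives (1*16 + 13)/(1*5 + 4) = 29/9.
Compare the errors: |x - 16/5| = |77*5 - 16*24|/(24*5) = 1/120, and |x - 29/9| = |77*9 - 29*24|/(24*9) = 3/216.
Cross-multiplying, 1*216 = 216 < 360 = 3*120, so 1/120 is smaller: the convergent 16/5 is closer to x than 29/9.

16/5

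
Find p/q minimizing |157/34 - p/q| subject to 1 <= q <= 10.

37/8

Expand x = 157/34 as a continued fraction with the Euclidean algorithm:
  157 = 4*34 + 21, so a_0 = 4.
  34 = 1*21 + 13, so a_1 = 1.
  21 = 1*13 + 8, so a_2 = 1.
  13 = 1*8 + 5, so a_3 = 1.
  8 = 1*5 + 3, so a_4 = 1.
  5 = 1*3 + 2, so a_5 = 1.
  3 = 1*2 + 1, so a_6 = 1.
  2 = 2*1 + 0, so a_7 = 2.
so x = [4; 1, 1, 1, 1, 1, 1, 2].
Convergents (p_i = a_i*p_{i-1} + p_{i-2}, q_i = a_i*q_{i-1} + q_{i-2} with p_{-2}=0, p_{-1}=1, q_{-2}=1, q_{-1}=0), until the denominator exceeds 10:
  i=0: a_0=4, p_0 = 4*1 + 0 = 4, q_0 = 4*0 + 1 = 1.
  i=1: a_1=1, p_1 = 1*4 + 1 = 5, q_1 = 1*1 + 0 = 1.
  i=2: a_2=1, p_2 = 1*5 + 4 = 9, q_2 = 1*1 + 1 = 2.
  i=3: a_3=1, p_3 = 1*9 + 5 = 14, q_3 = 1*2 + 1 = 3.
  i=4: a_4=1, p_4 = 1*14 + 9 = 23, q_4 = 1*3 + 2 = 5.
  i=5: a_5=1, p_5 = 1*23 + 14 = 37, q_5 = 1*5 + 3 = 8.
  i=6: a_6=1, p_6 = 1*37 + 23 = 60, q_6 = 1*8 + 5 = 13.
q_6 = 13 > 10, so the last convergent with denominator <= 10 is p_5/q_5 = 37/8.
The closest fraction with denominator <= 10 is either p_5/q_5 or the intermediate fraction (k*p_5 + p_4)/(k*q_5 + q_4) with the largest k >= 1 whose denominator stays <= 10; these approach x as k grows, and every other convergent or intermediate fraction in range is farther away.
Largest k: floor((10 - q_4)/q_5) = floor((10 - 5)/8) = 0.
Since k = 0, no intermediate fraction beyond p_5/q_5 has denominator <= 10, so the convergent 37/8 is the closest (its error is |157*8 - 37*34|/(34*8) = 2/272).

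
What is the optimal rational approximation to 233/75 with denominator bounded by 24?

Expand x = 233/75 as a continued fraction with the Euclidean algorithm:
  233 = 3*75 + 8, so a_0 = 3.
  75 = 9*8 + 3, so a_1 = 9.
  8 = 2*3 + 2, so a_2 = 2.
  3 = 1*2 + 1, so a_3 = 1.
  2 = 2*1 + 0, so a_4 = 2.
so x = [3; 9, 2, 1, 2].
Convergents (p_i = a_i*p_{i-1} + p_{i-2}, q_i = a_i*q_{i-1} + q_{i-2} with p_{-2}=0, p_{-1}=1, q_{-2}=1, q_{-1}=0), until the denominator exceeds 24:
  i=0: a_0=3, p_0 = 3*1 + 0 = 3, q_0 = 3*0 + 1 = 1.
  i=1: a_1=9, p_1 = 9*3 + 1 = 28, q_1 = 9*1 + 0 = 9.
  i=2: a_2=2, p_2 = 2*28 + 3 = 59, q_2 = 2*9 + 1 = 19.
  i=3: a_3=1, p_3 = 1*59 + 28 = 87, q_3 = 1*19 + 9 = 28.
q_3 = 28 > 24, so the last convergent with denominator <= 24 is p_2/q_2 = 59/19.
The closest fraction with denominator <= 24 is either p_2/q_2 or the intermediate fraction (k*p_2 + p_1)/(k*q_2 + q_1) with the largest k >= 1 whose denominator stays <= 24; these approach x as k grows, and every other convergent or intermediate fraction in range is farther away.
Largest k: floor((24 - q_1)/q_2) = floor((24 - 9)/19) = 0.
Since k = 0, no intermediate fraction beyond p_2/q_2 has denominator <= 24, so the convergent 59/19 is the closest (its error is |233*19 - 59*75|/(75*19) = 2/1425).

59/19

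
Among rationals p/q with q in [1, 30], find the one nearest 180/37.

Expand x = 180/37 as a continued fraction with the Euclidean algorithm:
  180 = 4*37 + 32, so a_0 = 4.
  37 = 1*32 + 5, so a_1 = 1.
  32 = 6*5 + 2, so a_2 = 6.
  5 = 2*2 + 1, so a_3 = 2.
  2 = 2*1 + 0, so a_4 = 2.
so x = [4; 1, 6, 2, 2].
Convergents (p_i = a_i*p_{i-1} + p_{i-2}, q_i = a_i*q_{i-1} + q_{i-2} with p_{-2}=0, p_{-1}=1, q_{-2}=1, q_{-1}=0), until the denominator exceeds 30:
  i=0: a_0=4, p_0 = 4*1 + 0 = 4, q_0 = 4*0 + 1 = 1.
  i=1: a_1=1, p_1 = 1*4 + 1 = 5, q_1 = 1*1 + 0 = 1.
  i=2: a_2=6, p_2 = 6*5 + 4 = 34, q_2 = 6*1 + 1 = 7.
  i=3: a_3=2, p_3 = 2*34 + 5 = 73, q_3 = 2*7 + 1 = 15.
  i=4: a_4=2, p_4 = 2*73 + 34 = 180, q_4 = 2*15 + 7 = 37.
q_4 = 37 > 30, so the last convergent with denominator <= 30 is p_3/q_3 = 73/15.
The closest fraction with denominator <= 30 is either p_3/q_3 or the intermediate fraction (k*p_3 + p_2)/(k*q_3 + q_2) with the largest k >= 1 whose denominator stays <= 30; these approach x as k grows, and every other convergent or intermediate fraction in range is farther away.
Largest k: floor((30 - q_2)/q_3) = floor((30 - 7)/15) = 1.
That gives (1*73 + 34)/(1*15 + 7) = 107/22.
Compare the errors: |x - 73/15| = |180*15 - 73*37|/(37*15) = 1/555, and |x - 107/22| = |180*22 - 107*37|/(37*22) = 1/814.
Cross-multiplying, 1*555 = 555 < 814 = 1*814, so 1/814 is smaller: the intermediate fraction 107/22 is closer to x than 73/15.

107/22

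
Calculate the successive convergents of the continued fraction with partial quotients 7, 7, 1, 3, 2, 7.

Using the convergent recurrence p_i = a_i*p_{i-1} + p_{i-2}, q_i = a_i*q_{i-1} + q_{i-2} with p_{-2}=0, p_{-1}=1, q_{-2}=1, q_{-1}=0:
  i=0: a_0=7, p_0 = 7*1 + 0 = 7, q_0 = 7*0 + 1 = 1.
  i=1: a_1=7, p_1 = 7*7 + 1 = 50, q_1 = 7*1 + 0 = 7.
  i=2: a_2=1, p_2 = 1*50 + 7 = 57, q_2 = 1*7 + 1 = 8.
  i=3: a_3=3, p_3 = 3*57 + 50 = 221, q_3 = 3*8 + 7 = 31.
  i=4: a_4=2, p_4 = 2*221 + 57 = 499, q_4 = 2*31 + 8 = 70.
  i=5: a_5=7, p_5 = 7*499 + 221 = 3714, q_5 = 7*70 + 31 = 521.

7/1, 50/7, 57/8, 221/31, 499/70, 3714/521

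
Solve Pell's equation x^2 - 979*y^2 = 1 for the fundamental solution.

First expand sqrt(979) as a continued fraction. With x_i = (sqrt(979) + m_i)/d_i and (m_0, d_0) = (0, 1): a_0 = floor(sqrt(979)) = 31, since 31^2 = 961 <= 979 < 1024 = 32^2.
Iterate m_{i+1} = d_i*a_i - m_i, d_{i+1} = (979 - m_{i+1}^2)/d_i, a_{i+1} = floor((a_0 + m_{i+1})/d_{i+1}):
  m_1 = 1*31 - 0 = 31, d_1 = (979 - 31^2)/1 = 18/1 = 18, a_1 = floor((31 + 31)/18) = 3.
  m_2 = 18*3 - 31 = 23, d_2 = (979 - 23^2)/18 = 450/18 = 25, a_2 = floor((31 + 23)/25) = 2.
  m_3 = 25*2 - 23 = 27, d_3 = (979 - 27^2)/25 = 250/25 = 10, a_3 = floor((31 + 27)/10) = 5.
  m_4 = 10*5 - 27 = 23, d_4 = (979 - 23^2)/10 = 450/10 = 45, a_4 = floor((31 + 23)/45) = 1.
  m_5 = 45*1 - 23 = 22, d_5 = (979 - 22^2)/45 = 495/45 = 11, a_5 = floor((31 + 22)/11) = 4.
  m_6 = 11*4 - 22 = 22, d_6 = (979 - 22^2)/11 = 495/11 = 45, a_6 = floor((31 + 22)/45) = 1.
  m_7 = 45*1 - 22 = 23, d_7 = (979 - 23^2)/45 = 450/45 = 10, a_7 = floor((31 + 23)/10) = 5.
  m_8 = 10*5 - 23 = 27, d_8 = (979 - 27^2)/10 = 250/10 = 25, a_8 = floor((31 + 27)/25) = 2.
  m_9 = 25*2 - 27 = 23, d_9 = (979 - 23^2)/25 = 450/25 = 18, a_9 = floor((31 + 23)/18) = 3.
  m_10 = 18*3 - 23 = 31, d_10 = (979 - 31^2)/18 = 18/18 = 1, a_10 = floor((31 + 31)/1) = 62.
  m_11 = 1*62 - 31 = 31, d_11 = (979 - 31^2)/1 = 18/1 = 18: (m_11, d_11) = (m_1, d_1) = (31, 18), so from here the quotients repeat a_1, ..., a_10; the period length is 10.
So sqrt(979) = [31; (3, 2, 5, 1, 4, 1, 5, 2, 3, 62)] with period length k = 10.
k is even, so the fundamental solution of x^2 - 979y^2 = 1 is (p_{k-1}, q_{k-1}) = (p_9, q_9); compute convergents through index 9.
Convergents (p_i = a_i*p_{i-1} + p_{i-2}, q_i = a_i*q_{i-1} + q_{i-2} with p_{-2}=0, p_{-1}=1, q_{-2}=1, q_{-1}=0):
  i=0: a_0=31, p_0 = 31*1 + 0 = 31, q_0 = 31*0 + 1 = 1.
  i=1: a_1=3, p_1 = 3*31 + 1 = 94, q_1 = 3*1 + 0 = 3.
  i=2: a_2=2, p_2 = 2*94 + 31 = 219, q_2 = 2*3 + 1 = 7.
  i=3: a_3=5, p_3 = 5*219 + 94 = 1189, q_3 = 5*7 + 3 = 38.
  i=4: a_4=1, p_4 = 1*1189 + 219 = 1408, q_4 = 1*38 + 7 = 45.
  i=5: a_5=4, p_5 = 4*1408 + 1189 = 6821, q_5 = 4*45 + 38 = 218.
  i=6: a_6=1, p_6 = 1*6821 + 1408 = 8229, q_6 = 1*218 + 45 = 263.
  i=7: a_7=5, p_7 = 5*8229 + 6821 = 47966, q_7 = 5*263 + 218 = 1533.
  i=8: a_8=2, p_8 = 2*47966 + 8229 = 104161, q_8 = 2*1533 + 263 = 3329.
  i=9: a_9=3, p_9 = 3*104161 + 47966 = 360449, q_9 = 3*3329 + 1533 = 11520.
Check: 360449^2 - 979*11520^2 = 129923481601 - 129923481600 = 1, so (x, y) = (360449, 11520) solves the equation, and by the theorem it is the least positive solution.

(x, y) = (360449, 11520)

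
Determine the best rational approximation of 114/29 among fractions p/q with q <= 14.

Expand x = 114/29 as a continued fraction with the Euclidean algorithm:
  114 = 3*29 + 27, so a_0 = 3.
  29 = 1*27 + 2, so a_1 = 1.
  27 = 13*2 + 1, so a_2 = 13.
  2 = 2*1 + 0, so a_3 = 2.
so x = [3; 1, 13, 2].
Convergents (p_i = a_i*p_{i-1} + p_{i-2}, q_i = a_i*q_{i-1} + q_{i-2} with p_{-2}=0, p_{-1}=1, q_{-2}=1, q_{-1}=0), until the denominator exceeds 14:
  i=0: a_0=3, p_0 = 3*1 + 0 = 3, q_0 = 3*0 + 1 = 1.
  i=1: a_1=1, p_1 = 1*3 + 1 = 4, q_1 = 1*1 + 0 = 1.
  i=2: a_2=13, p_2 = 13*4 + 3 = 55, q_2 = 13*1 + 1 = 14.
  i=3: a_3=2, p_3 = 2*55 + 4 = 114, q_3 = 2*14 + 1 = 29.
q_3 = 29 > 14, so the last convergent with denominator <= 14 is p_2/q_2 = 55/14.
The closest fraction with denominator <= 14 is either p_2/q_2 or the intermediate fraction (k*p_2 + p_1)/(k*q_2 + q_1) with the largest k >= 1 whose denominator stays <= 14; these approach x as k grows, and every other convergent or intermediate fraction in range is farther away.
Largest k: floor((14 - q_1)/q_2) = floor((14 - 1)/14) = 0.
Since k = 0, no intermediate fraction beyond p_2/q_2 has denominator <= 14, so the convergent 55/14 is the closest (its error is |114*14 - 55*29|/(29*14) = 1/406).

55/14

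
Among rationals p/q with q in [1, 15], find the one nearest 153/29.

Expand x = 153/29 as a continued fraction with the Euclidean algorithm:
  153 = 5*29 + 8, so a_0 = 5.
  29 = 3*8 + 5, so a_1 = 3.
  8 = 1*5 + 3, so a_2 = 1.
  5 = 1*3 + 2, so a_3 = 1.
  3 = 1*2 + 1, so a_4 = 1.
  2 = 2*1 + 0, so a_5 = 2.
so x = [5; 3, 1, 1, 1, 2].
Convergents (p_i = a_i*p_{i-1} + p_{i-2}, q_i = a_i*q_{i-1} + q_{i-2} with p_{-2}=0, p_{-1}=1, q_{-2}=1, q_{-1}=0), until the denominator exceeds 15:
  i=0: a_0=5, p_0 = 5*1 + 0 = 5, q_0 = 5*0 + 1 = 1.
  i=1: a_1=3, p_1 = 3*5 + 1 = 16, q_1 = 3*1 + 0 = 3.
  i=2: a_2=1, p_2 = 1*16 + 5 = 21, q_2 = 1*3 + 1 = 4.
  i=3: a_3=1, p_3 = 1*21 + 16 = 37, q_3 = 1*4 + 3 = 7.
  i=4: a_4=1, p_4 = 1*37 + 21 = 58, q_4 = 1*7 + 4 = 11.
  i=5: a_5=2, p_5 = 2*58 + 37 = 153, q_5 = 2*11 + 7 = 29.
q_5 = 29 > 15, so the last convergent with denominator <= 15 is p_4/q_4 = 58/11.
The closest fraction with denominator <= 15 is either p_4/q_4 or the intermediate fraction (k*p_4 + p_3)/(k*q_4 + q_3) with the largest k >= 1 whose denominator stays <= 15; these approach x as k grows, and every other convergent or intermediate fraction in range is farther away.
Largest k: floor((15 - q_3)/q_4) = floor((15 - 7)/11) = 0.
Since k = 0, no intermediate fraction beyond p_4/q_4 has denominator <= 15, so the convergent 58/11 is the closest (its error is |153*11 - 58*29|/(29*11) = 1/319).

58/11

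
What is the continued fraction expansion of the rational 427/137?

Run the Euclidean algorithm on 427 and 137; the successive quotients are the partial quotients a_0, a_1, ... (each step inverts the fractional part left over by the previous one):
  427 = 3*137 + 16, so a_0 = 3.
  137 = 8*16 + 9, so a_1 = 8.
  16 = 1*9 + 7, so a_2 = 1.
  9 = 1*7 + 2, so a_3 = 1.
  7 = 3*2 + 1, so a_4 = 3.
  2 = 2*1 + 0, so a_5 = 2.
The remainder reaches 0 after 6 divisions, so the expansion has 6 partial quotients, read off in order.

[3; 8, 1, 1, 3, 2]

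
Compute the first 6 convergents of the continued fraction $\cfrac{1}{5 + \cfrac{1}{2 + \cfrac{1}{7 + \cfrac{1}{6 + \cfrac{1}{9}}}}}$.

Using the convergent recurrence p_i = a_i*p_{i-1} + p_{i-2}, q_i = a_i*q_{i-1} + q_{i-2} with p_{-2}=0, p_{-1}=1, q_{-2}=1, q_{-1}=0:
  i=0: a_0=0, p_0 = 0*1 + 0 = 0, q_0 = 0*0 + 1 = 1.
  i=1: a_1=5, p_1 = 5*0 + 1 = 1, q_1 = 5*1 + 0 = 5.
  i=2: a_2=2, p_2 = 2*1 + 0 = 2, q_2 = 2*5 + 1 = 11.
  i=3: a_3=7, p_3 = 7*2 + 1 = 15, q_3 = 7*11 + 5 = 82.
  i=4: a_4=6, p_4 = 6*15 + 2 = 92, q_4 = 6*82 + 11 = 503.
  i=5: a_5=9, p_5 = 9*92 + 15 = 843, q_5 = 9*503 + 82 = 4609.

0/1, 1/5, 2/11, 15/82, 92/503, 843/4609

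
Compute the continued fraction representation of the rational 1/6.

[0; 6]

Run the Euclidean algorithm on 1 and 6; the successive quotients are the partial quotients a_0, a_1, ... (each step inverts the fractional part left over by the previous one):
  1 = 0*6 + 1, so a_0 = 0.
  6 = 6*1 + 0, so a_1 = 6.
The remainder reaches 0 after 2 divisions, so the expansion has 2 partial quotients, read off in order.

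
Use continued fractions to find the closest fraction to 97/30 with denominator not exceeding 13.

42/13

Expand x = 97/30 as a continued fraction with the Euclidean algorithm:
  97 = 3*30 + 7, so a_0 = 3.
  30 = 4*7 + 2, so a_1 = 4.
  7 = 3*2 + 1, so a_2 = 3.
  2 = 2*1 + 0, so a_3 = 2.
so x = [3; 4, 3, 2].
Convergents (p_i = a_i*p_{i-1} + p_{i-2}, q_i = a_i*q_{i-1} + q_{i-2} with p_{-2}=0, p_{-1}=1, q_{-2}=1, q_{-1}=0), until the denominator exceeds 13:
  i=0: a_0=3, p_0 = 3*1 + 0 = 3, q_0 = 3*0 + 1 = 1.
  i=1: a_1=4, p_1 = 4*3 + 1 = 13, q_1 = 4*1 + 0 = 4.
  i=2: a_2=3, p_2 = 3*13 + 3 = 42, q_2 = 3*4 + 1 = 13.
  i=3: a_3=2, p_3 = 2*42 + 13 = 97, q_3 = 2*13 + 4 = 30.
q_3 = 30 > 13, so the last convergent with denominator <= 13 is p_2/q_2 = 42/13.
The closest fraction with denominator <= 13 is either p_2/q_2 or the intermediate fraction (k*p_2 + p_1)/(k*q_2 + q_1) with the largest k >= 1 whose denominator stays <= 13; these approach x as k grows, and every other convergent or intermediate fraction in range is farther away.
Largest k: floor((13 - q_1)/q_2) = floor((13 - 4)/13) = 0.
Since k = 0, no intermediate fraction beyond p_2/q_2 has denominator <= 13, so the convergent 42/13 is the closest (its error is |97*13 - 42*30|/(30*13) = 1/390).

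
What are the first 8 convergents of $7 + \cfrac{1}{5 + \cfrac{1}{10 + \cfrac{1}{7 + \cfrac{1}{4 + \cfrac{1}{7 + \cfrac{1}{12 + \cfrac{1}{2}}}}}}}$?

7/1, 36/5, 367/51, 2605/362, 10787/1499, 78114/10855, 948155/131759, 1974424/274373

Using the convergent recurrence p_i = a_i*p_{i-1} + p_{i-2}, q_i = a_i*q_{i-1} + q_{i-2} with p_{-2}=0, p_{-1}=1, q_{-2}=1, q_{-1}=0:
  i=0: a_0=7, p_0 = 7*1 + 0 = 7, q_0 = 7*0 + 1 = 1.
  i=1: a_1=5, p_1 = 5*7 + 1 = 36, q_1 = 5*1 + 0 = 5.
  i=2: a_2=10, p_2 = 10*36 + 7 = 367, q_2 = 10*5 + 1 = 51.
  i=3: a_3=7, p_3 = 7*367 + 36 = 2605, q_3 = 7*51 + 5 = 362.
  i=4: a_4=4, p_4 = 4*2605 + 367 = 10787, q_4 = 4*362 + 51 = 1499.
  i=5: a_5=7, p_5 = 7*10787 + 2605 = 78114, q_5 = 7*1499 + 362 = 10855.
  i=6: a_6=12, p_6 = 12*78114 + 10787 = 948155, q_6 = 12*10855 + 1499 = 131759.
  i=7: a_7=2, p_7 = 2*948155 + 78114 = 1974424, q_7 = 2*131759 + 10855 = 274373.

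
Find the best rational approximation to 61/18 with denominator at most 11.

Expand x = 61/18 as a continued fraction with the Euclidean algorithm:
  61 = 3*18 + 7, so a_0 = 3.
  18 = 2*7 + 4, so a_1 = 2.
  7 = 1*4 + 3, so a_2 = 1.
  4 = 1*3 + 1, so a_3 = 1.
  3 = 3*1 + 0, so a_4 = 3.
so x = [3; 2, 1, 1, 3].
Convergents (p_i = a_i*p_{i-1} + p_{i-2}, q_i = a_i*q_{i-1} + q_{i-2} with p_{-2}=0, p_{-1}=1, q_{-2}=1, q_{-1}=0), until the denominator exceeds 11:
  i=0: a_0=3, p_0 = 3*1 + 0 = 3, q_0 = 3*0 + 1 = 1.
  i=1: a_1=2, p_1 = 2*3 + 1 = 7, q_1 = 2*1 + 0 = 2.
  i=2: a_2=1, p_2 = 1*7 + 3 = 10, q_2 = 1*2 + 1 = 3.
  i=3: a_3=1, p_3 = 1*10 + 7 = 17, q_3 = 1*3 + 2 = 5.
  i=4: a_4=3, p_4 = 3*17 + 10 = 61, q_4 = 3*5 + 3 = 18.
q_4 = 18 > 11, so the last convergent with denominator <= 11 is p_3/q_3 = 17/5.
The closest fraction with denominator <= 11 is either p_3/q_3 or the intermediate fraction (k*p_3 + p_2)/(k*q_3 + q_2) with the largest k >= 1 whose denominator stays <= 11; these approach x as k grows, and every other convergent or intermediate fraction in range is farther away.
Largest k: floor((11 - q_2)/q_3) = floor((11 - 3)/5) = 1.
That gives (1*17 + 10)/(1*5 + 3) = 27/8.
Compare the errors: |x - 17/5| = |61*5 - 17*18|/(18*5) = 1/90, and |x - 27/8| = |61*8 - 27*18|/(18*8) = 2/144.
Cross-multiplying, 1*144 = 144 < 180 = 2*90, so 1/90 is smaller: the convergent 17/5 is closer to x than 27/8.

17/5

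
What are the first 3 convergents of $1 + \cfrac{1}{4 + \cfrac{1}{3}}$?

Using the convergent recurrence p_i = a_i*p_{i-1} + p_{i-2}, q_i = a_i*q_{i-1} + q_{i-2} with p_{-2}=0, p_{-1}=1, q_{-2}=1, q_{-1}=0:
  i=0: a_0=1, p_0 = 1*1 + 0 = 1, q_0 = 1*0 + 1 = 1.
  i=1: a_1=4, p_1 = 4*1 + 1 = 5, q_1 = 4*1 + 0 = 4.
  i=2: a_2=3, p_2 = 3*5 + 1 = 16, q_2 = 3*4 + 1 = 13.

1/1, 5/4, 16/13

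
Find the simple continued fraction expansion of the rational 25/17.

[1; 2, 8]

Run the Euclidean algorithm on 25 and 17; the successive quotients are the partial quotients a_0, a_1, ... (each step inverts the fractional part left over by the previous one):
  25 = 1*17 + 8, so a_0 = 1.
  17 = 2*8 + 1, so a_1 = 2.
  8 = 8*1 + 0, so a_2 = 8.
The remainder reaches 0 after 3 divisions, so the expansion has 3 partial quotients, read off in order.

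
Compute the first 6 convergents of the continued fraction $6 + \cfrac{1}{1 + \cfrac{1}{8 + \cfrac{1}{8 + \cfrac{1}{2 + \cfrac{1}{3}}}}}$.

6/1, 7/1, 62/9, 503/73, 1068/155, 3707/538

Using the convergent recurrence p_i = a_i*p_{i-1} + p_{i-2}, q_i = a_i*q_{i-1} + q_{i-2} with p_{-2}=0, p_{-1}=1, q_{-2}=1, q_{-1}=0:
  i=0: a_0=6, p_0 = 6*1 + 0 = 6, q_0 = 6*0 + 1 = 1.
  i=1: a_1=1, p_1 = 1*6 + 1 = 7, q_1 = 1*1 + 0 = 1.
  i=2: a_2=8, p_2 = 8*7 + 6 = 62, q_2 = 8*1 + 1 = 9.
  i=3: a_3=8, p_3 = 8*62 + 7 = 503, q_3 = 8*9 + 1 = 73.
  i=4: a_4=2, p_4 = 2*503 + 62 = 1068, q_4 = 2*73 + 9 = 155.
  i=5: a_5=3, p_5 = 3*1068 + 503 = 3707, q_5 = 3*155 + 73 = 538.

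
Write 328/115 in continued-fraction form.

Run the Euclidean algorithm on 328 and 115; the successive quotients are the partial quotients a_0, a_1, ... (each step inverts the fractional part left over by the previous one):
  328 = 2*115 + 98, so a_0 = 2.
  115 = 1*98 + 17, so a_1 = 1.
  98 = 5*17 + 13, so a_2 = 5.
  17 = 1*13 + 4, so a_3 = 1.
  13 = 3*4 + 1, so a_4 = 3.
  4 = 4*1 + 0, so a_5 = 4.
The remainder reaches 0 after 6 divisions, so the expansion has 6 partial quotients, read off in order.

[2; 1, 5, 1, 3, 4]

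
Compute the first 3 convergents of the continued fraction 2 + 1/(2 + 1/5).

Using the convergent recurrence p_i = a_i*p_{i-1} + p_{i-2}, q_i = a_i*q_{i-1} + q_{i-2} with p_{-2}=0, p_{-1}=1, q_{-2}=1, q_{-1}=0:
  i=0: a_0=2, p_0 = 2*1 + 0 = 2, q_0 = 2*0 + 1 = 1.
  i=1: a_1=2, p_1 = 2*2 + 1 = 5, q_1 = 2*1 + 0 = 2.
  i=2: a_2=5, p_2 = 5*5 + 2 = 27, q_2 = 5*2 + 1 = 11.

2/1, 5/2, 27/11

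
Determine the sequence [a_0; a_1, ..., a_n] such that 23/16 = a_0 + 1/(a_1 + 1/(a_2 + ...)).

Run the Euclidean algorithm on 23 and 16; the successive quotients are the partial quotients a_0, a_1, ... (each step inverts the fractional part left over by the previous one):
  23 = 1*16 + 7, so a_0 = 1.
  16 = 2*7 + 2, so a_1 = 2.
  7 = 3*2 + 1, so a_2 = 3.
  2 = 2*1 + 0, so a_3 = 2.
The remainder reaches 0 after 4 divisions, so the expansion has 4 partial quotients, read off in order.

[1; 2, 3, 2]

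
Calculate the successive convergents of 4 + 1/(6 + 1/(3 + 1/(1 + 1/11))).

4/1, 25/6, 79/19, 104/25, 1223/294

Using the convergent recurrence p_i = a_i*p_{i-1} + p_{i-2}, q_i = a_i*q_{i-1} + q_{i-2} with p_{-2}=0, p_{-1}=1, q_{-2}=1, q_{-1}=0:
  i=0: a_0=4, p_0 = 4*1 + 0 = 4, q_0 = 4*0 + 1 = 1.
  i=1: a_1=6, p_1 = 6*4 + 1 = 25, q_1 = 6*1 + 0 = 6.
  i=2: a_2=3, p_2 = 3*25 + 4 = 79, q_2 = 3*6 + 1 = 19.
  i=3: a_3=1, p_3 = 1*79 + 25 = 104, q_3 = 1*19 + 6 = 25.
  i=4: a_4=11, p_4 = 11*104 + 79 = 1223, q_4 = 11*25 + 19 = 294.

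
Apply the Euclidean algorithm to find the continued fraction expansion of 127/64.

[1; 1, 63]

Run the Euclidean algorithm on 127 and 64; the successive quotients are the partial quotients a_0, a_1, ... (each step inverts the fractional part left over by the previous one):
  127 = 1*64 + 63, so a_0 = 1.
  64 = 1*63 + 1, so a_1 = 1.
  63 = 63*1 + 0, so a_2 = 63.
The remainder reaches 0 after 3 divisions, so the expansion has 3 partial quotients, read off in order.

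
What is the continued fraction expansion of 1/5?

[0; 5]

Run the Euclidean algorithm on 1 and 5; the successive quotients are the partial quotients a_0, a_1, ... (each step inverts the fractional part left over by the previous one):
  1 = 0*5 + 1, so a_0 = 0.
  5 = 5*1 + 0, so a_1 = 5.
The remainder reaches 0 after 2 divisions, so the expansion has 2 partial quotients, read off in order.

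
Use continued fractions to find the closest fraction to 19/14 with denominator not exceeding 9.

11/8

Expand x = 19/14 as a continued fraction with the Euclidean algorithm:
  19 = 1*14 + 5, so a_0 = 1.
  14 = 2*5 + 4, so a_1 = 2.
  5 = 1*4 + 1, so a_2 = 1.
  4 = 4*1 + 0, so a_3 = 4.
so x = [1; 2, 1, 4].
Convergents (p_i = a_i*p_{i-1} + p_{i-2}, q_i = a_i*q_{i-1} + q_{i-2} with p_{-2}=0, p_{-1}=1, q_{-2}=1, q_{-1}=0), until the denominator exceeds 9:
  i=0: a_0=1, p_0 = 1*1 + 0 = 1, q_0 = 1*0 + 1 = 1.
  i=1: a_1=2, p_1 = 2*1 + 1 = 3, q_1 = 2*1 + 0 = 2.
  i=2: a_2=1, p_2 = 1*3 + 1 = 4, q_2 = 1*2 + 1 = 3.
  i=3: a_3=4, p_3 = 4*4 + 3 = 19, q_3 = 4*3 + 2 = 14.
q_3 = 14 > 9, so the last convergent with denominator <= 9 is p_2/q_2 = 4/3.
The closest fraction with denominator <= 9 is either p_2/q_2 or the intermediate fraction (k*p_2 + p_1)/(k*q_2 + q_1) with the largest k >= 1 whose denominator stays <= 9; these approach x as k grows, and every other convergent or intermediate fraction in range is farther away.
Largest k: floor((9 - q_1)/q_2) = floor((9 - 2)/3) = 2.
That gives (2*4 + 3)/(2*3 + 2) = 11/8.
Compare the errors: |x - 4/3| = |19*3 - 4*14|/(14*3) = 1/42, and |x - 11/8| = |19*8 - 11*14|/(14*8) = 2/112.
Cross-multiplying, 2*42 = 84 < 112 = 1*112, so 2/112 is smaller: the intermediate fraction 11/8 is closer to x than 4/3.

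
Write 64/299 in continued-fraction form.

Run the Euclidean algorithm on 64 and 299; the successive quotients are the partial quotients a_0, a_1, ... (each step inverts the fractional part left over by the previous one):
  64 = 0*299 + 64, so a_0 = 0.
  299 = 4*64 + 43, so a_1 = 4.
  64 = 1*43 + 21, so a_2 = 1.
  43 = 2*21 + 1, so a_3 = 2.
  21 = 21*1 + 0, so a_4 = 21.
The remainder reaches 0 after 5 divisions, so the expansion has 5 partial quotients, read off in order.

[0; 4, 1, 2, 21]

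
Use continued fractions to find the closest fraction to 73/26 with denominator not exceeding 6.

14/5

Expand x = 73/26 as a continued fraction with the Euclidean algorithm:
  73 = 2*26 + 21, so a_0 = 2.
  26 = 1*21 + 5, so a_1 = 1.
  21 = 4*5 + 1, so a_2 = 4.
  5 = 5*1 + 0, so a_3 = 5.
so x = [2; 1, 4, 5].
Convergents (p_i = a_i*p_{i-1} + p_{i-2}, q_i = a_i*q_{i-1} + q_{i-2} with p_{-2}=0, p_{-1}=1, q_{-2}=1, q_{-1}=0), until the denominator exceeds 6:
  i=0: a_0=2, p_0 = 2*1 + 0 = 2, q_0 = 2*0 + 1 = 1.
  i=1: a_1=1, p_1 = 1*2 + 1 = 3, q_1 = 1*1 + 0 = 1.
  i=2: a_2=4, p_2 = 4*3 + 2 = 14, q_2 = 4*1 + 1 = 5.
  i=3: a_3=5, p_3 = 5*14 + 3 = 73, q_3 = 5*5 + 1 = 26.
q_3 = 26 > 6, so the last convergent with denominator <= 6 is p_2/q_2 = 14/5.
The closest fraction with denominator <= 6 is either p_2/q_2 or the intermediate fraction (k*p_2 + p_1)/(k*q_2 + q_1) with the largest k >= 1 whose denominator stays <= 6; these approach x as k grows, and every other convergent or intermediate fraction in range is farther away.
Largest k: floor((6 - q_1)/q_2) = floor((6 - 1)/5) = 1.
That gives (1*14 + 3)/(1*5 + 1) = 17/6.
Compare the errors: |x - 14/5| = |73*5 - 14*26|/(26*5) = 1/130, and |x - 17/6| = |73*6 - 17*26|/(26*6) = 4/156.
Cross-multiplying, 1*156 = 156 < 520 = 4*130, so 1/130 is smaller: the convergent 14/5 is closer to x than 17/6.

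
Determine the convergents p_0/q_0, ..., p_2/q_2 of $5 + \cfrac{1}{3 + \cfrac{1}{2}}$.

Using the convergent recurrence p_i = a_i*p_{i-1} + p_{i-2}, q_i = a_i*q_{i-1} + q_{i-2} with p_{-2}=0, p_{-1}=1, q_{-2}=1, q_{-1}=0:
  i=0: a_0=5, p_0 = 5*1 + 0 = 5, q_0 = 5*0 + 1 = 1.
  i=1: a_1=3, p_1 = 3*5 + 1 = 16, q_1 = 3*1 + 0 = 3.
  i=2: a_2=2, p_2 = 2*16 + 5 = 37, q_2 = 2*3 + 1 = 7.

5/1, 16/3, 37/7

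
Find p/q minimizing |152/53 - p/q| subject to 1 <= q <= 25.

Expand x = 152/53 as a continued fraction with the Euclidean algorithm:
  152 = 2*53 + 46, so a_0 = 2.
  53 = 1*46 + 7, so a_1 = 1.
  46 = 6*7 + 4, so a_2 = 6.
  7 = 1*4 + 3, so a_3 = 1.
  4 = 1*3 + 1, so a_4 = 1.
  3 = 3*1 + 0, so a_5 = 3.
so x = [2; 1, 6, 1, 1, 3].
Convergents (p_i = a_i*p_{i-1} + p_{i-2}, q_i = a_i*q_{i-1} + q_{i-2} with p_{-2}=0, p_{-1}=1, q_{-2}=1, q_{-1}=0), until the denominator exceeds 25:
  i=0: a_0=2, p_0 = 2*1 + 0 = 2, q_0 = 2*0 + 1 = 1.
  i=1: a_1=1, p_1 = 1*2 + 1 = 3, q_1 = 1*1 + 0 = 1.
  i=2: a_2=6, p_2 = 6*3 + 2 = 20, q_2 = 6*1 + 1 = 7.
  i=3: a_3=1, p_3 = 1*20 + 3 = 23, q_3 = 1*7 + 1 = 8.
  i=4: a_4=1, p_4 = 1*23 + 20 = 43, q_4 = 1*8 + 7 = 15.
  i=5: a_5=3, p_5 = 3*43 + 23 = 152, q_5 = 3*15 + 8 = 53.
q_5 = 53 > 25, so the last convergent with denominator <= 25 is p_4/q_4 = 43/15.
The closest fraction with denominator <= 25 is either p_4/q_4 or the intermediate fraction (k*p_4 + p_3)/(k*q_4 + q_3) with the largest k >= 1 whose denominator stays <= 25; these approach x as k grows, and every other convergent or intermediate fraction in range is farther away.
Largest k: floor((25 - q_3)/q_4) = floor((25 - 8)/15) = 1.
That gives (1*43 + 23)/(1*15 + 8) = 66/23.
Compare the errors: |x - 43/15| = |152*15 - 43*53|/(53*15) = 1/795, and |x - 66/23| = |152*23 - 66*53|/(53*23) = 2/1219.
Cross-multiplying, 1*1219 = 1219 < 1590 = 2*795, so 1/795 is smaller: the convergent 43/15 is closer to x than 66/23.

43/15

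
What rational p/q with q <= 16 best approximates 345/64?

Expand x = 345/64 as a continued fraction with the Euclidean algorithm:
  345 = 5*64 + 25, so a_0 = 5.
  64 = 2*25 + 14, so a_1 = 2.
  25 = 1*14 + 11, so a_2 = 1.
  14 = 1*11 + 3, so a_3 = 1.
  11 = 3*3 + 2, so a_4 = 3.
  3 = 1*2 + 1, so a_5 = 1.
  2 = 2*1 + 0, so a_6 = 2.
so x = [5; 2, 1, 1, 3, 1, 2].
Convergents (p_i = a_i*p_{i-1} + p_{i-2}, q_i = a_i*q_{i-1} + q_{i-2} with p_{-2}=0, p_{-1}=1, q_{-2}=1, q_{-1}=0), until the denominator exceeds 16:
  i=0: a_0=5, p_0 = 5*1 + 0 = 5, q_0 = 5*0 + 1 = 1.
  i=1: a_1=2, p_1 = 2*5 + 1 = 11, q_1 = 2*1 + 0 = 2.
  i=2: a_2=1, p_2 = 1*11 + 5 = 16, q_2 = 1*2 + 1 = 3.
  i=3: a_3=1, p_3 = 1*16 + 11 = 27, q_3 = 1*3 + 2 = 5.
  i=4: a_4=3, p_4 = 3*27 + 16 = 97, q_4 = 3*5 + 3 = 18.
q_4 = 18 > 16, so the last convergent with denominator <= 16 is p_3/q_3 = 27/5.
The closest fraction with denominator <= 16 is either p_3/q_3 or the intermediate fraction (k*p_3 + p_2)/(k*q_3 + q_2) with the largest k >= 1 whose denominator stays <= 16; these approach x as k grows, and every other convergent or intermediate fraction in range is farther away.
Largest k: floor((16 - q_2)/q_3) = floor((16 - 3)/5) = 2.
That gives (2*27 + 16)/(2*5 + 3) = 70/13.
Compare the errors: |x - 27/5| = |345*5 - 27*64|/(64*5) = 3/320, and |x - 70/13| = |345*13 - 70*64|/(64*13) = 5/832.
Cross-multiplying, 5*320 = 1600 < 2496 = 3*832, so 5/832 is smaller: the intermediate fraction 70/13 is closer to x than 27/5.

70/13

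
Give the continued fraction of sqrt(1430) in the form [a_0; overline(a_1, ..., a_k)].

Write x_i = (sqrt(1430) + m_i)/d_i with (m_0, d_0) = (0, 1). a_0 = floor(sqrt(1430)) = 37, since 37^2 = 1369 <= 1430 < 1444 = 38^2.
Iterate m_{i+1} = d_i*a_i - m_i, d_{i+1} = (1430 - m_{i+1}^2)/d_i, a_{i+1} = floor((a_0 + m_{i+1})/d_{i+1}):
  m_1 = 1*37 - 0 = 37, d_1 = (1430 - 37^2)/1 = 61/1 = 61, a_1 = floor((37 + 37)/61) = 1.
  m_2 = 61*1 - 37 = 24, d_2 = (1430 - 24^2)/61 = 854/61 = 14, a_2 = floor((37 + 24)/14) = 4.
  m_3 = 14*4 - 24 = 32, d_3 = (1430 - 32^2)/14 = 406/14 = 29, a_3 = floor((37 + 32)/29) = 2.
  m_4 = 29*2 - 32 = 26, d_4 = (1430 - 26^2)/29 = 754/29 = 26, a_4 = floor((37 + 26)/26) = 2.
  m_5 = 26*2 - 26 = 26, d_5 = (1430 - 26^2)/26 = 754/26 = 29, a_5 = floor((37 + 26)/29) = 2.
  m_6 = 29*2 - 26 = 32, d_6 = (1430 - 32^2)/29 = 406/29 = 14, a_6 = floor((37 + 32)/14) = 4.
  m_7 = 14*4 - 32 = 24, d_7 = (1430 - 24^2)/14 = 854/14 = 61, a_7 = floor((37 + 24)/61) = 1.
  m_8 = 61*1 - 24 = 37, d_8 = (1430 - 37^2)/61 = 61/61 = 1, a_8 = floor((37 + 37)/1) = 74.
  m_9 = 1*74 - 37 = 37, d_9 = (1430 - 37^2)/1 = 61/1 = 61: (m_9, d_9) = (m_1, d_1) = (37, 61), so from here the quotients repeat a_1, ..., a_8; the period length is 8.
Hence the expansion of sqrt(1430) is a_0 = 37 followed by the repeating block 1, 4, 2, 2, 2, 4, 1, 74 (period 8).

[37; overline(1, 4, 2, 2, 2, 4, 1, 74)]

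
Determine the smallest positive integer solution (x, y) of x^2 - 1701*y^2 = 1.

First expand sqrt(1701) as a continued fraction. With x_i = (sqrt(1701) + m_i)/d_i and (m_0, d_0) = (0, 1): a_0 = floor(sqrt(1701)) = 41, since 41^2 = 1681 <= 1701 < 1764 = 42^2.
Iterate m_{i+1} = d_i*a_i - m_i, d_{i+1} = (1701 - m_{i+1}^2)/d_i, a_{i+1} = floor((a_0 + m_{i+1})/d_{i+1}):
  m_1 = 1*41 - 0 = 41, d_1 = (1701 - 41^2)/1 = 20/1 = 20, a_1 = floor((41 + 41)/20) = 4.
  m_2 = 20*4 - 41 = 39, d_2 = (1701 - 39^2)/20 = 180/20 = 9, a_2 = floor((41 + 39)/9) = 8.
  m_3 = 9*8 - 39 = 33, d_3 = (1701 - 33^2)/9 = 612/9 = 68, a_3 = floor((41 + 33)/68) = 1.
  m_4 = 68*1 - 33 = 35, d_4 = (1701 - 35^2)/68 = 476/68 = 7, a_4 = floor((41 + 35)/7) = 10.
  m_5 = 7*10 - 35 = 35, d_5 = (1701 - 35^2)/7 = 476/7 = 68, a_5 = floor((41 + 35)/68) = 1.
  m_6 = 68*1 - 35 = 33, d_6 = (1701 - 33^2)/68 = 612/68 = 9, a_6 = floor((41 + 33)/9) = 8.
  m_7 = 9*8 - 33 = 39, d_7 = (1701 - 39^2)/9 = 180/9 = 20, a_7 = floor((41 + 39)/20) = 4.
  m_8 = 20*4 - 39 = 41, d_8 = (1701 - 41^2)/20 = 20/20 = 1, a_8 = floor((41 + 41)/1) = 82.
  m_9 = 1*82 - 41 = 41, d_9 = (1701 - 41^2)/1 = 20/1 = 20: (m_9, d_9) = (m_1, d_1) = (41, 20), so from here the quotients repeat a_1, ..., a_8; the period length is 8.
So sqrt(1701) = [41; (4, 8, 1, 10, 1, 8, 4, 82)] with period length k = 8.
k is even, so the fundamental solution of x^2 - 1701y^2 = 1 is (p_{k-1}, q_{k-1}) = (p_7, q_7); compute convergents through index 7.
Convergents (p_i = a_i*p_{i-1} + p_{i-2}, q_i = a_i*q_{i-1} + q_{i-2} with p_{-2}=0, p_{-1}=1, q_{-2}=1, q_{-1}=0):
  i=0: a_0=41, p_0 = 41*1 + 0 = 41, q_0 = 41*0 + 1 = 1.
  i=1: a_1=4, p_1 = 4*41 + 1 = 165, q_1 = 4*1 + 0 = 4.
  i=2: a_2=8, p_2 = 8*165 + 41 = 1361, q_2 = 8*4 + 1 = 33.
  i=3: a_3=1, p_3 = 1*1361 + 165 = 1526, q_3 = 1*33 + 4 = 37.
  i=4: a_4=10, p_4 = 10*1526 + 1361 = 16621, q_4 = 10*37 + 33 = 403.
  i=5: a_5=1, p_5 = 1*16621 + 1526 = 18147, q_5 = 1*403 + 37 = 440.
  i=6: a_6=8, p_6 = 8*18147 + 16621 = 161797, q_6 = 8*440 + 403 = 3923.
  i=7: a_7=4, p_7 = 4*161797 + 18147 = 665335, q_7 = 4*3923 + 440 = 16132.
Check: 665335^2 - 1701*16132^2 = 442670662225 - 442670662224 = 1, so (x, y) = (665335, 16132) solves the equation, and by the theorem it is the least positive solution.

(x, y) = (665335, 16132)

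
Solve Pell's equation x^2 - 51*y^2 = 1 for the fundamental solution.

First expand sqrt(51) as a continued fraction. With x_i = (sqrt(51) + m_i)/d_i and (m_0, d_0) = (0, 1): a_0 = floor(sqrt(51)) = 7, since 7^2 = 49 <= 51 < 64 = 8^2.
Iterate m_{i+1} = d_i*a_i - m_i, d_{i+1} = (51 - m_{i+1}^2)/d_i, a_{i+1} = floor((a_0 + m_{i+1})/d_{i+1}):
  m_1 = 1*7 - 0 = 7, d_1 = (51 - 7^2)/1 = 2/1 = 2, a_1 = floor((7 + 7)/2) = 7.
  m_2 = 2*7 - 7 = 7, d_2 = (51 - 7^2)/2 = 2/2 = 1, a_2 = floor((7 + 7)/1) = 14.
  m_3 = 1*14 - 7 = 7, d_3 = (51 - 7^2)/1 = 2/1 = 2: (m_3, d_3) = (m_1, d_1) = (7, 2), so from here the quotients repeat a_1, a_2; the period length is 2.
So sqrt(51) = [7; (7, 14)] with period length k = 2.
k is even, so the fundamental solution of x^2 - 51y^2 = 1 is (p_{k-1}, q_{k-1}) = (p_1, q_1); compute convergents through index 1.
Convergents (p_i = a_i*p_{i-1} + p_{i-2}, q_i = a_i*q_{i-1} + q_{i-2} with p_{-2}=0, p_{-1}=1, q_{-2}=1, q_{-1}=0):
  i=0: a_0=7, p_0 = 7*1 + 0 = 7, q_0 = 7*0 + 1 = 1.
  i=1: a_1=7, p_1 = 7*7 + 1 = 50, q_1 = 7*1 + 0 = 7.
Check: 50^2 - 51*7^2 = 2500 - 2499 = 1, so (x, y) = (50, 7) solves the equation, and by the theorem it is the least positive solution.

(x, y) = (50, 7)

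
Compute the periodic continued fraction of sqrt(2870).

[53; (1, 1, 2, 1, 20, 1, 2, 1, 1, 106)]

Write x_i = (sqrt(2870) + m_i)/d_i with (m_0, d_0) = (0, 1). a_0 = floor(sqrt(2870)) = 53, since 53^2 = 2809 <= 2870 < 2916 = 54^2.
Iterate m_{i+1} = d_i*a_i - m_i, d_{i+1} = (2870 - m_{i+1}^2)/d_i, a_{i+1} = floor((a_0 + m_{i+1})/d_{i+1}):
  m_1 = 1*53 - 0 = 53, d_1 = (2870 - 53^2)/1 = 61/1 = 61, a_1 = floor((53 + 53)/61) = 1.
  m_2 = 61*1 - 53 = 8, d_2 = (2870 - 8^2)/61 = 2806/61 = 46, a_2 = floor((53 + 8)/46) = 1.
  m_3 = 46*1 - 8 = 38, d_3 = (2870 - 38^2)/46 = 1426/46 = 31, a_3 = floor((53 + 38)/31) = 2.
  m_4 = 31*2 - 38 = 24, d_4 = (2870 - 24^2)/31 = 2294/31 = 74, a_4 = floor((53 + 24)/74) = 1.
  m_5 = 74*1 - 24 = 50, d_5 = (2870 - 50^2)/74 = 370/74 = 5, a_5 = floor((53 + 50)/5) = 20.
  m_6 = 5*20 - 50 = 50, d_6 = (2870 - 50^2)/5 = 370/5 = 74, a_6 = floor((53 + 50)/74) = 1.
  m_7 = 74*1 - 50 = 24, d_7 = (2870 - 24^2)/74 = 2294/74 = 31, a_7 = floor((53 + 24)/31) = 2.
  m_8 = 31*2 - 24 = 38, d_8 = (2870 - 38^2)/31 = 1426/31 = 46, a_8 = floor((53 + 38)/46) = 1.
  m_9 = 46*1 - 38 = 8, d_9 = (2870 - 8^2)/46 = 2806/46 = 61, a_9 = floor((53 + 8)/61) = 1.
  m_10 = 61*1 - 8 = 53, d_10 = (2870 - 53^2)/61 = 61/61 = 1, a_10 = floor((53 + 53)/1) = 106.
  m_11 = 1*106 - 53 = 53, d_11 = (2870 - 53^2)/1 = 61/1 = 61: (m_11, d_11) = (m_1, d_1) = (53, 61), so from here the quotients repeat a_1, ..., a_10; the period length is 10.
Hence the expansion of sqrt(2870) is a_0 = 53 followed by the repeating block 1, 1, 2, 1, 20, 1, 2, 1, 1, 106 (period 10).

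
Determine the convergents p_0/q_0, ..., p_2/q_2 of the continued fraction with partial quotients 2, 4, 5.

2/1, 9/4, 47/21

Using the convergent recurrence p_i = a_i*p_{i-1} + p_{i-2}, q_i = a_i*q_{i-1} + q_{i-2} with p_{-2}=0, p_{-1}=1, q_{-2}=1, q_{-1}=0:
  i=0: a_0=2, p_0 = 2*1 + 0 = 2, q_0 = 2*0 + 1 = 1.
  i=1: a_1=4, p_1 = 4*2 + 1 = 9, q_1 = 4*1 + 0 = 4.
  i=2: a_2=5, p_2 = 5*9 + 2 = 47, q_2 = 5*4 + 1 = 21.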